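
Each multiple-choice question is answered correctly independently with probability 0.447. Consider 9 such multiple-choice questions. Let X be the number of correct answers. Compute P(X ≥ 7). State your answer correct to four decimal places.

0.0479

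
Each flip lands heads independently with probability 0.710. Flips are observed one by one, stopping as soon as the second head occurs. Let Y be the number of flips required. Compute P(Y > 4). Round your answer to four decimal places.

0.0763

Needing more than 4 flips ⇔ fewer than 2 successes in the first 4. With X ~ Binomial(4, 0.71), P(Y > 4) = P(X ≤ 1).
  k=0: C(4,0)·0.71^0·0.29^4 = 0.007073
  k=1: C(4,1)·0.71^1·0.29^3 = 0.069265
P(X ≤ 1) = 0.076338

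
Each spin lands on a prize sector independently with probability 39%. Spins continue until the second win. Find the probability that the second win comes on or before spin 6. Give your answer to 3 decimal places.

0.751

Finishing within 6 spins ⇔ at least 2 successes in the first 6. With X ~ Binomial(6, 0.39), P(Y ≤ 6) = 1 − P(X ≤ 1).
  k=0: C(6,0)·0.39^0·0.61^6 = 0.05152
  k=1: C(6,1)·0.39^1·0.61^5 = 0.19764
1 − 0.24916 = 0.75084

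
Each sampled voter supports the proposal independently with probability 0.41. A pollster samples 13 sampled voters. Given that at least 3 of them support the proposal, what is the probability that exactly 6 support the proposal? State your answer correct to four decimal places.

0.2135

X ~ Binomial(13, 0.41). Want P(X=6 | X≥3) = P(X=6) / P(X≥3).
P(X=6) = C(13,6)·0.41^6·0.59^7 = 0.202854
P(X≥3) = 1 − 0.001050 − 0.009483 − 0.039540 = 0.949927
Ratio = 0.202854 / 0.949927 = 0.213547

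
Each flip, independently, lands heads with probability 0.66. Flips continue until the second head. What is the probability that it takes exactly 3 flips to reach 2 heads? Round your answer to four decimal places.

0.2962

Y = trial on which the second success occurs; negative binomial, r=2, p=0.66.
P(Y=3) = C(2,1) · p^2 · (1−p)^1
= 2 · 0.4356 · 0.34 = 0.296208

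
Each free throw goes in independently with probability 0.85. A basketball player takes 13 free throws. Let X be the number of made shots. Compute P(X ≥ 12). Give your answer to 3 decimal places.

X ~ Binomial(13, 0.85); P(X ≥ 12) = Σ C(13,k) p^k (1−p)^(13−k) over k:
  k=12: C(13,12)·0.85^12·0.15^1 = 0.27737
  k=13: C(13,13)·0.85^13·0.15^0 = 0.12091
Total = 0.39828

0.398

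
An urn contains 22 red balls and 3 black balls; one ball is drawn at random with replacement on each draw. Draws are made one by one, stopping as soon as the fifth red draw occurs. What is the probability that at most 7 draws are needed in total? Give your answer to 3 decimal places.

0.958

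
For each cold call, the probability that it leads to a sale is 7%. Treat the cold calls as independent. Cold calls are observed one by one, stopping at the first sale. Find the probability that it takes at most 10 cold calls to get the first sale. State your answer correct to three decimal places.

0.516

Y = number of cold calls to the first success; geometric, p = 0.07.
P(Y ≤ 10) = 1 − (1−p)^10 = 1 − 0.48398 = 0.51602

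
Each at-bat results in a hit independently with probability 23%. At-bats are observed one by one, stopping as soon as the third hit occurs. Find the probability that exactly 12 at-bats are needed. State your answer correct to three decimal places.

0.064

Y = trial on which the third success occurs; negative binomial, r=3, p=0.23.
P(Y=12) = C(11,2) · p^3 · (1−p)^9
= 55 · 0.012167 · 0.095152 = 0.06367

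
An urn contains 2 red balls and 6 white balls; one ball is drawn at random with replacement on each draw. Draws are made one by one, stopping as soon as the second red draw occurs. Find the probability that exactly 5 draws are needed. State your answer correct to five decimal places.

Y = trial on which the second success occurs; negative binomial, r=2, p=0.25.
P(Y=5) = C(4,1) · p^2 · (1−p)^3
= 4 · 0.0625 · 0.42188 = 0.1054688

0.10547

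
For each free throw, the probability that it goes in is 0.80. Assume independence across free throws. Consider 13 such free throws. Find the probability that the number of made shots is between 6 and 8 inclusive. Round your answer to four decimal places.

0.0979

X ~ Binomial(13, 0.80); P(6 ≤ X ≤ 8) = Σ C(13,k) p^k (1−p)^(13−k) over k:
  k=6: C(13,6)·0.80^6·0.20^7 = 0.005758
  k=7: C(13,7)·0.80^7·0.20^6 = 0.023032
  k=8: C(13,8)·0.80^8·0.20^5 = 0.069095
Total = 0.097885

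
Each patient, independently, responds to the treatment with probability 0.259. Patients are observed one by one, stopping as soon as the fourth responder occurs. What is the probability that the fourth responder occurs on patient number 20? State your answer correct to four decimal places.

0.0360

Y = trial on which the fourth success occurs; negative binomial, r=4, p=0.259.
P(Y=20) = C(19,3) · p^4 · (1−p)^16
= 969 · 0.0044999 · 0.0082621 = 0.036026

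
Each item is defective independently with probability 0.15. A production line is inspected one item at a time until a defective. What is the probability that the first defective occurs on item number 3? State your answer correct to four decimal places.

0.1084

Geometric (trials to first success), p = 0.15.
P(Y = 3) = (1−p)^2 · p = 0.7225 · 0.15 = 0.108375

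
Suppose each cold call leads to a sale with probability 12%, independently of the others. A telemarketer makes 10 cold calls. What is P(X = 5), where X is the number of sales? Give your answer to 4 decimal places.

0.0033

X ~ Binomial(n=10, p=0.12).
P(X=5) = C(10,5) · p^5 · (1−p)^5
= 252 · 2.4883e-05 · 0.52773 = 0.003309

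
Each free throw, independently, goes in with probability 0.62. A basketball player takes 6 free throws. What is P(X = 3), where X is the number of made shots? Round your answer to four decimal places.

0.2616

X ~ Binomial(n=6, p=0.62).
P(X=3) = C(6,3) · p^3 · (1−p)^3
= 20 · 0.23833 · 0.054872 = 0.261551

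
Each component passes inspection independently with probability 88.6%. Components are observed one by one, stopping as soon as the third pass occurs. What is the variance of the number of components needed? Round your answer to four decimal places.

Y = total components until the third success; negative binomial with r=3, p=0.886.
Var(Y) = r(1−p)/p² = 3·0.114 / 0.886² = 0.435671

0.4357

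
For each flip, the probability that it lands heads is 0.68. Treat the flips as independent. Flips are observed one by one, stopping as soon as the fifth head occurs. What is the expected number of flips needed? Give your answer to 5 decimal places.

Y = total flips until the fifth success; negative binomial with r=5, p=0.68.
E[Y] = r / p = 5 / 0.68 = 7.3529412

7.35294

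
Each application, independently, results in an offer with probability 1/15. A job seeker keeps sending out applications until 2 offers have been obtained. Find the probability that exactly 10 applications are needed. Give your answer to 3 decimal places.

0.023

Y = trial on which the second success occurs; negative binomial, r=2, p=0.066667.
P(Y=10) = C(9,1) · p^2 · (1−p)^8
= 9 · 0.0044444 · 0.57583 = 0.02303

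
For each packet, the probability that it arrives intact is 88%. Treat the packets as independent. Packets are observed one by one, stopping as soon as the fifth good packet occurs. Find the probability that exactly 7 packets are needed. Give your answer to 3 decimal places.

Y = trial on which the fifth success occurs; negative binomial, r=5, p=0.88.
P(Y=7) = C(6,4) · p^5 · (1−p)^2
= 15 · 0.52773 · 0.0144 = 0.11399

0.114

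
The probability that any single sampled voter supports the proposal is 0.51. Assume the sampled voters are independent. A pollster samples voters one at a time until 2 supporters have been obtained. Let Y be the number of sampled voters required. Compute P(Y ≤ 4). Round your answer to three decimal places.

Finishing within 4 sampled voters ⇔ at least 2 successes in the first 4. With X ~ Binomial(4, 0.51), P(Y ≤ 4) = 1 − P(X ≤ 1).
  k=0: C(4,0)·0.51^0·0.49^4 = 0.05765
  k=1: C(4,1)·0.51^1·0.49^3 = 0.24000
1 − 0.29765 = 0.70235

0.702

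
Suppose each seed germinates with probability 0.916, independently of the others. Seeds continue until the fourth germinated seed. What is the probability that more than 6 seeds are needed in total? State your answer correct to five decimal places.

0.00976

Needing more than 6 seeds ⇔ fewer than 4 successes in the first 6. With X ~ Binomial(6, 0.916), P(Y > 6) = P(X ≤ 3).
  k=0: C(6,0)·0.916^0·0.084^6 = 0.0000004
  k=1: C(6,1)·0.916^1·0.084^5 = 0.0000230
  k=2: C(6,2)·0.916^2·0.084^4 = 0.0006266
  k=3: C(6,3)·0.916^3·0.084^3 = 0.0091108
P(X ≤ 3) = 0.0097607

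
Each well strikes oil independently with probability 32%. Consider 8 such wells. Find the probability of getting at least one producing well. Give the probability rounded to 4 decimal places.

P(at least one) = 1 − P(none) = 1 − (1 − 0.32)^8
= 1 − 0.045716 = 0.954284

0.9543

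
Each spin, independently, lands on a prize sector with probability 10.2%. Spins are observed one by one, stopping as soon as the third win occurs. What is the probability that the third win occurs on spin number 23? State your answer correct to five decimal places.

0.02851

Y = trial on which the third success occurs; negative binomial, r=3, p=0.102.
P(Y=23) = C(22,2) · p^3 · (1−p)^20
= 231 · 0.0010612 · 0.11629 = 0.0285062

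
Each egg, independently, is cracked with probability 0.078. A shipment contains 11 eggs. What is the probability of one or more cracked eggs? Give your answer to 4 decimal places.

0.5907

P(at least one) = 1 − P(none) = 1 − (1 − 0.078)^11
= 1 − 0.409298 = 0.590702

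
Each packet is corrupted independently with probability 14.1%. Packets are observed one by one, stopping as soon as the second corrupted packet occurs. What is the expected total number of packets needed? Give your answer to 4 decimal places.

14.1844

Y = total packets until the second success; negative binomial with r=2, p=0.141.
E[Y] = r / p = 2 / 0.141 = 14.184397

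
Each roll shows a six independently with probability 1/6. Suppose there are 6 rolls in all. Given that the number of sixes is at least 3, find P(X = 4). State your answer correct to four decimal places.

X ~ Binomial(6, 0.166667). Want P(X=4 | X≥3) = P(X=4) / P(X≥3).
P(X=4) = C(6,4)·0.166667^4·0.833333^2 = 0.008038
P(X≥3) = 1 − 0.334898 − 0.401878 − 0.200939 = 0.062286
Ratio = 0.008038 / 0.062286 = 0.129043

0.1290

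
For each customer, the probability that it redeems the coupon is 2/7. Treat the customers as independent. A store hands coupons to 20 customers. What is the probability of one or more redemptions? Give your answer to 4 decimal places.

P(at least one) = 1 − P(none) = 1 − (1 − 0.285714)^20
= 1 − 0.001195 = 0.998805

0.9988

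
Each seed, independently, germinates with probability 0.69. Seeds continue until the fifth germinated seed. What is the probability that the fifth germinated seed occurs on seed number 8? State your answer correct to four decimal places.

0.1631

Y = trial on which the fifth success occurs; negative binomial, r=5, p=0.69.
P(Y=8) = C(7,4) · p^5 · (1−p)^3
= 35 · 0.1564 · 0.029791 = 0.163079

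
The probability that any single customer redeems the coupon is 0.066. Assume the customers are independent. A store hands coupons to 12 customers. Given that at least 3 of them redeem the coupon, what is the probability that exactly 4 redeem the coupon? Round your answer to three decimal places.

0.135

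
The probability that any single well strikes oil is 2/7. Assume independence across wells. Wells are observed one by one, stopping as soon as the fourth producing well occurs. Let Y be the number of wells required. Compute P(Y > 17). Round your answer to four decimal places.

Needing more than 17 wells ⇔ fewer than 4 successes in the first 17. With X ~ Binomial(17, 0.285714), P(Y > 17) = P(X ≤ 3).
  k=0: C(17,0)·0.285714^0·0.714286^17 = 0.003280
  k=1: C(17,1)·0.285714^1·0.714286^16 = 0.022301
  k=2: C(17,2)·0.285714^2·0.714286^15 = 0.071365
  k=3: C(17,3)·0.285714^3·0.714286^14 = 0.142729
P(X ≤ 3) = 0.239675

0.2397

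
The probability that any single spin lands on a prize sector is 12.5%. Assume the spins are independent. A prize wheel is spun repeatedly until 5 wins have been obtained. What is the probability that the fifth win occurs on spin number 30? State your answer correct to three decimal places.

0.026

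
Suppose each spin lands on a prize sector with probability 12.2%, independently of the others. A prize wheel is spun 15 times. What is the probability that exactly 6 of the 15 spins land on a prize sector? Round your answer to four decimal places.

X ~ Binomial(n=15, p=0.122).
P(X=6) = C(15,6) · p^6 · (1−p)^9
= 5005 · 3.2973e-06 · 0.31006 = 0.005117

0.0051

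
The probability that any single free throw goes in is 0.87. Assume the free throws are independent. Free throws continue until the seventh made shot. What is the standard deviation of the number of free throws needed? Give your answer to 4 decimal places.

1.0965

Y = total free throws until the seventh success; negative binomial with r=7, p=0.87.
SD(Y) = √[r(1−p)/p²] = √(1.202272) = 1.096482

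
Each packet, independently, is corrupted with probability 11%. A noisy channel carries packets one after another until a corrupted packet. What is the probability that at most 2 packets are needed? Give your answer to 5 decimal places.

0.20790

Y = number of packets to the first success; geometric, p = 0.11.
P(Y ≤ 2) = 1 − (1−p)^2 = 1 − 0.7921000 = 0.2079000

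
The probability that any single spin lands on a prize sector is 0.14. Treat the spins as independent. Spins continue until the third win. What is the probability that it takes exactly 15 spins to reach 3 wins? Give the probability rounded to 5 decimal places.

Y = trial on which the third success occurs; negative binomial, r=3, p=0.14.
P(Y=15) = C(14,2) · p^3 · (1−p)^12
= 91 · 0.002744 · 0.16367 = 0.0408702

0.04087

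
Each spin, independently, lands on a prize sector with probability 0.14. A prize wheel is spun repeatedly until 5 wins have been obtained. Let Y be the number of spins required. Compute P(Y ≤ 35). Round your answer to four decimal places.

0.5540

Finishing within 35 spins ⇔ at least 5 successes in the first 35. With X ~ Binomial(35, 0.14), P(Y ≤ 35) = 1 − P(X ≤ 4).
  k=0: C(35,0)·0.14^0·0.86^35 = 0.005099
  k=1: C(35,1)·0.14^1·0.86^34 = 0.029050
  k=2: C(35,2)·0.14^2·0.86^33 = 0.080394
  k=3: C(35,3)·0.14^3·0.86^32 = 0.143961
  k=4: C(35,4)·0.14^4·0.86^31 = 0.187484
1 − 0.445987 = 0.554013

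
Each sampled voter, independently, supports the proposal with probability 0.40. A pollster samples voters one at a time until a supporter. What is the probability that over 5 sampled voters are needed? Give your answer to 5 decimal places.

Y = number of sampled voters to the first success; geometric, p = 0.40.
P(Y > 5) = P(first 5 all fail) = (1−p)^5 = 0.0777600

0.07776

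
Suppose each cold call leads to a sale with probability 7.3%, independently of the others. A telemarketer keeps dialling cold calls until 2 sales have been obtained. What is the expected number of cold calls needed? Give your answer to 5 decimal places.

27.39726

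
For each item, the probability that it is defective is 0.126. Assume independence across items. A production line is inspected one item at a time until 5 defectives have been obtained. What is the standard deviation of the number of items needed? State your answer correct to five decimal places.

Y = total items until the fifth success; negative binomial with r=5, p=0.126.
SD(Y) = √[r(1−p)/p²] = √(275.2582514) = 16.5909087

16.59091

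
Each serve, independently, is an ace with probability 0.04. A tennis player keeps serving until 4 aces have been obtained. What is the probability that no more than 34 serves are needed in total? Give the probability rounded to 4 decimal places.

Finishing within 34 serves ⇔ at least 4 successes in the first 34. With X ~ Binomial(34, 0.04), P(Y ≤ 34) = 1 − P(X ≤ 3).
  k=0: C(34,0)·0.04^0·0.96^34 = 0.249587
  k=1: C(34,1)·0.04^1·0.96^33 = 0.353582
  k=2: C(34,2)·0.04^2·0.96^32 = 0.243087
  k=3: C(34,3)·0.04^3·0.96^31 = 0.108039
1 − 0.954295 = 0.045705

0.0457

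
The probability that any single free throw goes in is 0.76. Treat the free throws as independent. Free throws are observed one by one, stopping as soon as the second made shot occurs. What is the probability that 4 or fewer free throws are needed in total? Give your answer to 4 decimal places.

Finishing within 4 free throws ⇔ at least 2 successes in the first 4. With X ~ Binomial(4, 0.76), P(Y ≤ 4) = 1 − P(X ≤ 1).
  k=0: C(4,0)·0.76^0·0.24^4 = 0.003318
  k=1: C(4,1)·0.76^1·0.24^3 = 0.042025
1 − 0.045343 = 0.954657

0.9547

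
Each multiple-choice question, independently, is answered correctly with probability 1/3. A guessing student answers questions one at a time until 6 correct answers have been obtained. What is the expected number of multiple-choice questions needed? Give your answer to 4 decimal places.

18.0000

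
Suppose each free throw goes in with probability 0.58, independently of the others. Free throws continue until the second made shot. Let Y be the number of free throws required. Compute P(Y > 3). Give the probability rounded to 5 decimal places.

Needing more than 3 free throws ⇔ fewer than 2 successes in the first 3. With X ~ Binomial(3, 0.58), P(Y > 3) = P(X ≤ 1).
  k=0: C(3,0)·0.58^0·0.42^3 = 0.0740880
  k=1: C(3,1)·0.58^1·0.42^2 = 0.3069360
P(X ≤ 1) = 0.3810240

0.38102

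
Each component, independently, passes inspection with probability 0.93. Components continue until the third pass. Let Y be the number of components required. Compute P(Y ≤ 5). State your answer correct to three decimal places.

Finishing within 5 components ⇔ at least 3 successes in the first 5. With X ~ Binomial(5, 0.93), P(Y ≤ 5) = 1 − P(X ≤ 2).
  k=0: C(5,0)·0.93^0·0.07^5 = 0.00000
  k=1: C(5,1)·0.93^1·0.07^4 = 0.00011
  k=2: C(5,2)·0.93^2·0.07^3 = 0.00297
1 − 0.00308 = 0.99692

0.997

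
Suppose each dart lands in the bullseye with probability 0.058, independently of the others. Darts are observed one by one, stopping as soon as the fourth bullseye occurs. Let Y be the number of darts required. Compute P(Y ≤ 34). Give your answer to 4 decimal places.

0.1323

Finishing within 34 darts ⇔ at least 4 successes in the first 34. With X ~ Binomial(34, 0.058), P(Y ≤ 34) = 1 − P(X ≤ 3).
  k=0: C(34,0)·0.058^0·0.942^34 = 0.131139
  k=1: C(34,1)·0.058^1·0.942^33 = 0.274528
  k=2: C(34,2)·0.058^2·0.942^32 = 0.278900
  k=3: C(34,3)·0.058^3·0.942^31 = 0.183170
1 − 0.867736 = 0.132264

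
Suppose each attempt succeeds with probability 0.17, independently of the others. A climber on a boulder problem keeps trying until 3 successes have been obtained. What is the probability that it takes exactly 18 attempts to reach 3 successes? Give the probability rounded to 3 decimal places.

Y = trial on which the third success occurs; negative binomial, r=3, p=0.17.
P(Y=18) = C(17,2) · p^3 · (1−p)^15
= 136 · 0.004913 · 0.061118 = 0.04084

0.041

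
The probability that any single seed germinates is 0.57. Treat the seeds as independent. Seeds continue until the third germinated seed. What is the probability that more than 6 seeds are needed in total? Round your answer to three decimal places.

0.223

Needing more than 6 seeds ⇔ fewer than 3 successes in the first 6. With X ~ Binomial(6, 0.57), P(Y > 6) = P(X ≤ 2).
  k=0: C(6,0)·0.57^0·0.43^6 = 0.00632
  k=1: C(6,1)·0.57^1·0.43^5 = 0.05028
  k=2: C(6,2)·0.57^2·0.43^4 = 0.16662
P(X ≤ 2) = 0.22321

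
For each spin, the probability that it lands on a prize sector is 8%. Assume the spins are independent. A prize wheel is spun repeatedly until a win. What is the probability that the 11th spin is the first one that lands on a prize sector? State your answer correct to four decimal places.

0.0348

Geometric (trials to first success), p = 0.08.
P(Y = 11) = (1−p)^10 · p = 0.43439 · 0.08 = 0.034751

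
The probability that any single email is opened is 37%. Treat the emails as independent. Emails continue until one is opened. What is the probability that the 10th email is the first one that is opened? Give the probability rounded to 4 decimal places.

0.0058

Geometric (trials to first success), p = 0.37.
P(Y = 10) = (1−p)^9 · p = 0.015634 · 0.37 = 0.005785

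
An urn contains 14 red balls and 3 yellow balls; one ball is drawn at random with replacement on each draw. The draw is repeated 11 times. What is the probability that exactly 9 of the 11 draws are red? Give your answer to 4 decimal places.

0.2984

X ~ Binomial(n=11, p=0.823529).
P(X=9) = C(11,9) · p^9 · (1−p)^2
= 55 · 0.17423 · 0.031142 = 0.298414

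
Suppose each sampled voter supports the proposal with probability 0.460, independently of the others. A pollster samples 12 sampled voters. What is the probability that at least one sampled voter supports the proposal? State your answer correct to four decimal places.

0.9994

P(at least one) = 1 − P(none) = 1 − (1 − 0.46)^12
= 1 − 0.000615 = 0.999385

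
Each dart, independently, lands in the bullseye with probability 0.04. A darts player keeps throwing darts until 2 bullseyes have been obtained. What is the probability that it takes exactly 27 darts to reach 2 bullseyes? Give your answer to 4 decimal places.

0.0150

Y = trial on which the second success occurs; negative binomial, r=2, p=0.04.
P(Y=27) = C(26,1) · p^2 · (1−p)^25
= 26 · 0.0016 · 0.3604 = 0.014993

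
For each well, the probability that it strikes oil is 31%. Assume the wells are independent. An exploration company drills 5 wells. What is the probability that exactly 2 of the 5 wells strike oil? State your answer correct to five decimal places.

X ~ Binomial(n=5, p=0.31).
P(X=2) = C(5,2) · p^2 · (1−p)^3
= 10 · 0.0961 · 0.32851 = 0.3156971

0.31570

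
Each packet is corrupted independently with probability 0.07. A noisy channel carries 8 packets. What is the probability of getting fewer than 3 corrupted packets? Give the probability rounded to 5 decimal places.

X ~ Binomial(8, 0.07); P(X ≤ 2) = Σ C(8,k) p^k (1−p)^(8−k) over k:
  k=0: C(8,0)·0.07^0·0.93^8 = 0.5595818
  k=1: C(8,1)·0.07^1·0.93^7 = 0.3369525
  k=2: C(8,2)·0.07^2·0.93^6 = 0.0887671
Total = 0.9853014

0.98530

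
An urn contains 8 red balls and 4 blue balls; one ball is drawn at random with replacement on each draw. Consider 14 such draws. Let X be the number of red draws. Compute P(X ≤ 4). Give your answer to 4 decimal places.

X ~ Binomial(14, 0.666667); P(X ≤ 4) = Σ C(14,k) p^k (1−p)^(14−k) over k:
  k=0: C(14,0)·0.666667^0·0.333333^14 = 0.000000
  k=1: C(14,1)·0.666667^1·0.333333^13 = 0.000006
  k=2: C(14,2)·0.666667^2·0.333333^12 = 0.000076
  k=3: C(14,3)·0.666667^3·0.333333^11 = 0.000609
  k=4: C(14,4)·0.666667^4·0.333333^10 = 0.003349
Total = 0.004040

0.0040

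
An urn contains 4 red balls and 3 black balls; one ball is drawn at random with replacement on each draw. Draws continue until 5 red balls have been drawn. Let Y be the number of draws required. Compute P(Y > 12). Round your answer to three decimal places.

0.085

Needing more than 12 draws ⇔ fewer than 5 successes in the first 12. With X ~ Binomial(12, 0.571429), P(Y > 12) = P(X ≤ 4).
  k=0: C(12,0)·0.571429^0·0.428571^12 = 0.00004
  k=1: C(12,1)·0.571429^1·0.428571^11 = 0.00061
  k=2: C(12,2)·0.571429^2·0.428571^10 = 0.00451
  k=3: C(12,3)·0.571429^3·0.428571^9 = 0.02002
  k=4: C(12,4)·0.571429^4·0.428571^8 = 0.06007
P(X ≤ 4) = 0.08525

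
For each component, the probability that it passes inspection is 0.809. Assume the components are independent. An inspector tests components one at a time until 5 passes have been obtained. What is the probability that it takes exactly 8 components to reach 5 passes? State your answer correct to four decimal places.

0.0845

Y = trial on which the fifth success occurs; negative binomial, r=5, p=0.809.
P(Y=8) = C(7,4) · p^5 · (1−p)^3
= 35 · 0.34653 · 0.0069679 = 0.084511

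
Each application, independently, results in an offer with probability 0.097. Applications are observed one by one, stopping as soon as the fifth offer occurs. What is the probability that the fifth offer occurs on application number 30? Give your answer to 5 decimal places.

Y = trial on which the fifth success occurs; negative binomial, r=5, p=0.097.
P(Y=30) = C(29,4) · p^5 · (1−p)^25
= 23751 · 8.5873e-06 · 0.078018 = 0.0159124

0.01591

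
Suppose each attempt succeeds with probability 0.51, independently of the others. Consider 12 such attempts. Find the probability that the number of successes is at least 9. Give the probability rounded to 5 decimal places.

0.08316

X ~ Binomial(12, 0.51); P(X ≥ 9) = Σ C(12,k) p^k (1−p)^(12−k) over k:
  k=9: C(12,9)·0.51^9·0.49^3 = 0.0604147
  k=10: C(12,10)·0.51^10·0.49^2 = 0.0188642
  k=11: C(12,11)·0.51^11·0.49^1 = 0.0035698
  k=12: C(12,12)·0.51^12·0.49^0 = 0.0003096
Total = 0.0831583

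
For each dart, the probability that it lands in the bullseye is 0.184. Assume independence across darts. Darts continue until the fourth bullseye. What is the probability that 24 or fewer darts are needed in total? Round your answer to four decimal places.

Finishing within 24 darts ⇔ at least 4 successes in the first 24. With X ~ Binomial(24, 0.184), P(Y ≤ 24) = 1 − P(X ≤ 3).
  k=0: C(24,0)·0.184^0·0.816^24 = 0.007596
  k=1: C(24,1)·0.184^1·0.816^23 = 0.041106
  k=2: C(24,2)·0.184^2·0.816^22 = 0.106593
  k=3: C(24,3)·0.184^3·0.816^21 = 0.176261
1 − 0.331556 = 0.668444

0.6684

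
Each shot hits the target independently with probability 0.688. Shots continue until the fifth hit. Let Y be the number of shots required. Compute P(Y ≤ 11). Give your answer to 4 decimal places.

Finishing within 11 shots ⇔ at least 5 successes in the first 11. With X ~ Binomial(11, 0.688), P(Y ≤ 11) = 1 − P(X ≤ 4).
  k=0: C(11,0)·0.688^0·0.312^11 = 0.000003
  k=1: C(11,1)·0.688^1·0.312^10 = 0.000066
  k=2: C(11,2)·0.688^2·0.312^9 = 0.000729
  k=3: C(11,3)·0.688^3·0.312^8 = 0.004825
  k=4: C(11,4)·0.688^4·0.312^7 = 0.021279
1 − 0.026902 = 0.973098

0.9731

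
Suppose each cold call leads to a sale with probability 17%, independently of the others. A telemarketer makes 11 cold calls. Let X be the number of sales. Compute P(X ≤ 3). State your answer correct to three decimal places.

X ~ Binomial(11, 0.17); P(X ≤ 3) = Σ C(11,k) p^k (1−p)^(11−k) over k:
  k=0: C(11,0)·0.17^0·0.83^11 = 0.12878
  k=1: C(11,1)·0.17^1·0.83^10 = 0.29015
  k=2: C(11,2)·0.17^2·0.83^9 = 0.29714
  k=3: C(11,3)·0.17^3·0.83^8 = 0.18258
Total = 0.89866

0.899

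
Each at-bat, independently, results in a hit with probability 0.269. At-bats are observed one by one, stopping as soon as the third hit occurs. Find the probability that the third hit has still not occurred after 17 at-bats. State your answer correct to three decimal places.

Needing more than 17 at-bats ⇔ fewer than 3 successes in the first 17. With X ~ Binomial(17, 0.269), P(Y > 17) = P(X ≤ 2).
  k=0: C(17,0)·0.269^0·0.731^17 = 0.00486
  k=1: C(17,1)·0.269^1·0.731^16 = 0.03040
  k=2: C(17,2)·0.269^2·0.731^15 = 0.08950
P(X ≤ 2) = 0.12476

0.125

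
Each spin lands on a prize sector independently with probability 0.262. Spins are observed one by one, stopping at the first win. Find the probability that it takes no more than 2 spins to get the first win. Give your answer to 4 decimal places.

0.4554

Y = number of spins to the first success; geometric, p = 0.262.
P(Y ≤ 2) = 1 − (1−p)^2 = 1 − 0.544644 = 0.455356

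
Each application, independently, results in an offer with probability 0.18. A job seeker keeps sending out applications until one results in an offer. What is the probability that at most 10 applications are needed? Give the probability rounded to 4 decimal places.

0.8626

Y = number of applications to the first success; geometric, p = 0.18.
P(Y ≤ 10) = 1 − (1−p)^10 = 1 − 0.137448 = 0.862552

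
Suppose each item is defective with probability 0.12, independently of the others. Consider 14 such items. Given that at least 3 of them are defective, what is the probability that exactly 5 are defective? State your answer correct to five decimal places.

0.06810

X ~ Binomial(14, 0.12). Want P(X=5 | X≥3) = P(X=5) / P(X≥3).
P(X=5) = C(14,5)·0.12^5·0.88^9 = 0.0157657
P(X≥3) = 1 − 0.1670157 − 0.3188482 − 0.2826155 = 0.2315205
Ratio = 0.0157657 / 0.2315205 = 0.0680965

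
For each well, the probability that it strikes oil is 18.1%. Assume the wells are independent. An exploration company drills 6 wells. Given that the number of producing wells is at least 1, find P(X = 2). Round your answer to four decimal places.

0.3167

X ~ Binomial(6, 0.181). Want P(X=2 | X≥1) = P(X=2) / P(X≥1).
P(X=2) = C(6,2)·0.181^2·0.819^4 = 0.221098
P(X≥1) = 1 − 0.301789 = 0.698211
Ratio = 0.221098 / 0.698211 = 0.316663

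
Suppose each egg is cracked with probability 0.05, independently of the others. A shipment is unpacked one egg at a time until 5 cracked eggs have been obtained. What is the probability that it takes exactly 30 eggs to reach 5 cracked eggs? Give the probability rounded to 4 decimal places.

0.0021

Y = trial on which the fifth success occurs; negative binomial, r=5, p=0.05.
P(Y=30) = C(29,4) · p^5 · (1−p)^25
= 23751 · 3.125e-07 · 0.27739 = 0.002059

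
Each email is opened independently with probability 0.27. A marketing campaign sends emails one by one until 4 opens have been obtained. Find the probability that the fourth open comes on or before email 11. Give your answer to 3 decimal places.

0.343

Finishing within 11 emails ⇔ at least 4 successes in the first 11. With X ~ Binomial(11, 0.27), P(Y ≤ 11) = 1 − P(X ≤ 3).
  k=0: C(11,0)·0.27^0·0.73^11 = 0.03137
  k=1: C(11,1)·0.27^1·0.73^10 = 0.12764
  k=2: C(11,2)·0.27^2·0.73^9 = 0.23605
  k=3: C(11,3)·0.27^3·0.73^8 = 0.26191
1 − 0.65697 = 0.34303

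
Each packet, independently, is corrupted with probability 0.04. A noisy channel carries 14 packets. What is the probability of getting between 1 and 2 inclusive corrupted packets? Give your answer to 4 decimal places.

0.4186

X ~ Binomial(14, 0.04); P(1 ≤ X ≤ 2) = Σ C(14,k) p^k (1−p)^(14−k) over k:
  k=1: C(14,1)·0.04^1·0.96^13 = 0.329393
  k=2: C(14,2)·0.04^2·0.96^12 = 0.089211
Total = 0.418603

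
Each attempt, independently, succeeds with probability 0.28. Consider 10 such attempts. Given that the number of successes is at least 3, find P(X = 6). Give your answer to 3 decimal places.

0.048

X ~ Binomial(10, 0.28). Want P(X=6 | X≥3) = P(X=6) / P(X≥3).
P(X=6) = C(10,6)·0.28^6·0.72^4 = 0.02720
P(X≥3) = 1 − 0.03744 − 0.14560 − 0.25479 = 0.56217
Ratio = 0.02720 / 0.56217 = 0.04838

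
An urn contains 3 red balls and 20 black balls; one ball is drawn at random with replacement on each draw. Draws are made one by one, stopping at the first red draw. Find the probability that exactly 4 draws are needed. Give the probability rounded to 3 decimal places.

Geometric (trials to first success), p = 0.130435.
P(Y = 4) = (1−p)^3 · p = 0.65752 · 0.130435 = 0.08576

0.086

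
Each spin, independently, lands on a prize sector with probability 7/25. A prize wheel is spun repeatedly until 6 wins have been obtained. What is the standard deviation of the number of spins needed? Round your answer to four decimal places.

Y = total spins until the sixth success; negative binomial with r=6, p=0.28.
SD(Y) = √[r(1−p)/p²] = √(55.102041) = 7.423075

7.4231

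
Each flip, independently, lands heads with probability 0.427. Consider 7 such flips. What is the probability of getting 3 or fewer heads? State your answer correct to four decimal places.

X ~ Binomial(7, 0.427); P(X ≤ 3) = Σ C(7,k) p^k (1−p)^(7−k) over k:
  k=0: C(7,0)·0.427^0·0.573^7 = 0.020281
  k=1: C(7,1)·0.427^1·0.573^6 = 0.105792
  k=2: C(7,2)·0.427^2·0.573^5 = 0.236509
  k=3: C(7,3)·0.427^3·0.573^4 = 0.293745
Total = 0.656327

0.6563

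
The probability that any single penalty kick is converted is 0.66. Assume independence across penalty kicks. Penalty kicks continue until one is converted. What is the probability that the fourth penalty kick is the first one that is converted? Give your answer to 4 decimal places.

Geometric (trials to first success), p = 0.66.
P(Y = 4) = (1−p)^3 · p = 0.039304 · 0.66 = 0.025941

0.0259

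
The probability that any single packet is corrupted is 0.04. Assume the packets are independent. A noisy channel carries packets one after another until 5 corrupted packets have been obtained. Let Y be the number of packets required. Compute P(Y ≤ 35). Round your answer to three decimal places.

Finishing within 35 packets ⇔ at least 5 successes in the first 35. With X ~ Binomial(35, 0.04), P(Y ≤ 35) = 1 − P(X ≤ 4).
  k=0: C(35,0)·0.04^0·0.96^35 = 0.23960
  k=1: C(35,1)·0.04^1·0.96^34 = 0.34942
  k=2: C(35,2)·0.04^2·0.96^33 = 0.24751
  k=3: C(35,3)·0.04^3·0.96^32 = 0.11344
  k=4: C(35,4)·0.04^4·0.96^31 = 0.03781
1 − 0.98779 = 0.01221

0.012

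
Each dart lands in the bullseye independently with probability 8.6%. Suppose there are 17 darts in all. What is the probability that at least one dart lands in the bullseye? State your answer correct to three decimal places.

P(at least one) = 1 − P(none) = 1 − (1 − 0.086)^17
= 1 − 0.21681 = 0.78319

0.783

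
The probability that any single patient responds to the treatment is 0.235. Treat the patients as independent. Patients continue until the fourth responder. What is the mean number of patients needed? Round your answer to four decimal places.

Y = total patients until the fourth success; negative binomial with r=4, p=0.235.
E[Y] = r / p = 4 / 0.235 = 17.021277

17.0213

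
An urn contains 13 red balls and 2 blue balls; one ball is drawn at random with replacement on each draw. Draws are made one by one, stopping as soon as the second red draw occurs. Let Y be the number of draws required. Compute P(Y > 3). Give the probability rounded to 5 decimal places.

0.04859

Needing more than 3 draws ⇔ fewer than 2 successes in the first 3. With X ~ Binomial(3, 0.866667), P(Y > 3) = P(X ≤ 1).
  k=0: C(3,0)·0.866667^0·0.133333^3 = 0.0023704
  k=1: C(3,1)·0.866667^1·0.133333^2 = 0.0462222
P(X ≤ 1) = 0.0485926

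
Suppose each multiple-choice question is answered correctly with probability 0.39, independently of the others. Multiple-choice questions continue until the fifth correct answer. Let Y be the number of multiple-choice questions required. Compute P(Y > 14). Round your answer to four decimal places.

Needing more than 14 multiple-choice questions ⇔ fewer than 5 successes in the first 14. With X ~ Binomial(14, 0.39), P(Y > 14) = P(X ≤ 4).
  k=0: C(14,0)·0.39^0·0.61^14 = 0.000988
  k=1: C(14,1)·0.39^1·0.61^13 = 0.008841
  k=2: C(14,2)·0.39^2·0.61^12 = 0.036739
  k=3: C(14,3)·0.39^3·0.61^11 = 0.093956
  k=4: C(14,4)·0.39^4·0.61^10 = 0.165193
P(X ≤ 4) = 0.305716

0.3057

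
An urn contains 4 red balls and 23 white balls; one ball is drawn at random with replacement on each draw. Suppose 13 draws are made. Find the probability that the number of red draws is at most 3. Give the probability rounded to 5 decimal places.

X ~ Binomial(13, 0.148148); P(X ≤ 3) = Σ C(13,k) p^k (1−p)^(13−k) over k:
  k=0: C(13,0)·0.148148^0·0.851852^13 = 0.1243750
  k=1: C(13,1)·0.148148^1·0.851852^12 = 0.2811955
  k=2: C(13,2)·0.148148^2·0.851852^11 = 0.2934214
  k=3: C(13,3)·0.148148^3·0.851852^10 = 0.1871093
Total = 0.8861013

0.88610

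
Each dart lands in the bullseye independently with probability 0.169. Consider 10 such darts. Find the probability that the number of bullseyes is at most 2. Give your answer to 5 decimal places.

X ~ Binomial(10, 0.169); P(X ≤ 2) = Σ C(10,k) p^k (1−p)^(10−k) over k:
  k=0: C(10,0)·0.169^0·0.831^10 = 0.1570400
  k=1: C(10,1)·0.169^1·0.831^9 = 0.3193713
  k=2: C(10,2)·0.169^2·0.831^8 = 0.2922766
Total = 0.7686880

0.76869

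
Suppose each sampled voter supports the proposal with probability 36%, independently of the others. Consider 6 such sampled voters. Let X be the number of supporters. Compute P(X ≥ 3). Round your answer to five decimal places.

X ~ Binomial(6, 0.36); P(X ≥ 3) = Σ C(6,k) p^k (1−p)^(6−k) over k:
  k=3: C(6,3)·0.36^3·0.64^3 = 0.2446118
  k=4: C(6,4)·0.36^4·0.64^2 = 0.1031956
  k=5: C(6,5)·0.36^5·0.64^1 = 0.0232190
  k=6: C(6,6)·0.36^6·0.64^0 = 0.0021768
Total = 0.3732032

0.37320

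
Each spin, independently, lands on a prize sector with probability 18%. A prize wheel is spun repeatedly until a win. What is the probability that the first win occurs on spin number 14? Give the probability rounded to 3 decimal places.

Geometric (trials to first success), p = 0.18.
P(Y = 14) = (1−p)^13 · p = 0.075784 · 0.18 = 0.01364

0.014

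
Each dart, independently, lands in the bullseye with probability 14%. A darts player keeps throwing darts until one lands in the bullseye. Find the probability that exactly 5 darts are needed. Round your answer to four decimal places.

Geometric (trials to first success), p = 0.14.
P(Y = 5) = (1−p)^4 · p = 0.54701 · 0.14 = 0.076581

0.0766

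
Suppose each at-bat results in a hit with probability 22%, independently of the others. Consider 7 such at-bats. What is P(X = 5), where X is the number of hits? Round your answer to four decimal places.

X ~ Binomial(n=7, p=0.22).
P(X=5) = C(7,5) · p^5 · (1−p)^2
= 21 · 0.00051536 · 0.6084 = 0.006584

0.0066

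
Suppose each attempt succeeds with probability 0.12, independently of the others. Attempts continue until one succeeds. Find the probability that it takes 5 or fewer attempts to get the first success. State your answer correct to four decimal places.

Y = number of attempts to the first success; geometric, p = 0.12.
P(Y ≤ 5) = 1 − (1−p)^5 = 1 − 0.527732 = 0.472268

0.4723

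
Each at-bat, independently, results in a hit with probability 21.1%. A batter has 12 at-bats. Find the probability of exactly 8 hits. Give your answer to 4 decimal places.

X ~ Binomial(n=12, p=0.211).
P(X=8) = C(12,8) · p^8 · (1−p)^4
= 495 · 3.9288e-06 · 0.38753 = 0.000754

0.0008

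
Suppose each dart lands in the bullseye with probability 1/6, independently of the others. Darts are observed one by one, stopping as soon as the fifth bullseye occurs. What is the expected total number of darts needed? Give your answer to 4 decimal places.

30.0000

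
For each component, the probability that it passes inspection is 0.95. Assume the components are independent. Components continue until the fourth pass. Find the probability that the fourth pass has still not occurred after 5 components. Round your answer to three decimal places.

0.023

Needing more than 5 components ⇔ fewer than 4 successes in the first 5. With X ~ Binomial(5, 0.95), P(Y > 5) = P(X ≤ 3).
  k=0: C(5,0)·0.95^0·0.05^5 = 0.00000
  k=1: C(5,1)·0.95^1·0.05^4 = 0.00003
  k=2: C(5,2)·0.95^2·0.05^3 = 0.00113
  k=3: C(5,3)·0.95^3·0.05^2 = 0.02143
P(X ≤ 3) = 0.02259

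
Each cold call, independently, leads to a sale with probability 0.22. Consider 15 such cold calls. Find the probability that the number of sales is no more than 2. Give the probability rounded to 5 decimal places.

X ~ Binomial(15, 0.22); P(X ≤ 2) = Σ C(15,k) p^k (1−p)^(15−k) over k:
  k=0: C(15,0)·0.22^0·0.78^15 = 0.0240668
  k=1: C(15,1)·0.22^1·0.78^14 = 0.1018212
  k=2: C(15,2)·0.22^2·0.78^13 = 0.2010317
Total = 0.3269198

0.32692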